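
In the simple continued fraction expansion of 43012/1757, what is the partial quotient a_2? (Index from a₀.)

43012 = 24·1757 + 844   →  a_0 = 24
1757 = 2·844 + 69   →  a_1 = 2
844 = 12·69 + 16   →  a_2 = 12

12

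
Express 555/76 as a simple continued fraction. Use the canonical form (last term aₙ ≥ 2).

555 = 7×76 + 23
76 = 3×23 + 7
23 = 3×7 + 2
7 = 3×2 + 1
2 = 2×1 + 0  (stop)
So 555/76 = [7; 3, 3, 3, 2].

[7; 3, 3, 3, 2]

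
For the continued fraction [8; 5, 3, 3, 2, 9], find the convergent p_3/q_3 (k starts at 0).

Using pₖ = aₖpₖ₋₁ + pₖ₋₂, qₖ = aₖqₖ₋₁ + qₖ₋₂ (with p₋₁=1, p₋₂=0, q₋₁=0, q₋₂=1):
  k=0: a=8, p=8, q=1
  k=1: a=5, p=41, q=5
  k=2: a=3, p=131, q=16
  k=3: a=3, p=434, q=53

434/53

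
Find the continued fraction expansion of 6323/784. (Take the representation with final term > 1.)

6323 = 8·784 + 51
784 = 15·51 + 19
51 = 2·19 + 13
19 = 1·13 + 6
13 = 2·6 + 1
6 = 6·1 + 0  (stop)
So 6323/784 = [8; 15, 2, 1, 2, 6].

[8; 15, 2, 1, 2, 6]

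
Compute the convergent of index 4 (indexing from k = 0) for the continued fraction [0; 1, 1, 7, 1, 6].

9/17

Using pₖ = aₖpₖ₋₁ + pₖ₋₂, qₖ = aₖqₖ₋₁ + qₖ₋₂ (with p₋₁=1, p₋₂=0, q₋₁=0, q₋₂=1):
  k=0: a=0, p=0, q=1
  k=1: a=1, p=1, q=1
  k=2: a=1, p=1, q=2
  k=3: a=7, p=8, q=15
  k=4: a=1, p=9, q=17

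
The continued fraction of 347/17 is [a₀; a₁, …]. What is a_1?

347 = 20·17 + 7   →  a_0 = 20
17 = 2·7 + 3   →  a_1 = 2

2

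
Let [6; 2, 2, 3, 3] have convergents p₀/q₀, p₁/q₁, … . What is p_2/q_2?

Using pₖ = aₖpₖ₋₁ + pₖ₋₂, qₖ = aₖqₖ₋₁ + qₖ₋₂ (with p₋₁=1, p₋₂=0, q₋₁=0, q₋₂=1):
  k=0: a=6, p=6, q=1
  k=1: a=2, p=13, q=2
  k=2: a=2, p=32, q=5

32/5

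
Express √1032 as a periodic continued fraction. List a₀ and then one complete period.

a₀ = ⌊√1032⌋ = 32.

[32; 8, 64]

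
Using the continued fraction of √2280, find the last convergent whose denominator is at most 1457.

54673/1145

√2280 = [47; 1, 2, 1, 94, …] (period length 4).
Convergents:
  p_0/q_0 = 47/1
  p_1/q_1 = 48/1
  p_2/q_2 = 143/3
  p_3/q_3 = 191/4
  p_4/q_4 = 18097/379
  p_5/q_5 = 18288/383
  p_6/q_6 = 54673/1145
  p_7/q_7 = 72961/1528
q_6 = 1145 ≤ 1457 < 1528 = q_7, so the answer is 54673/1145.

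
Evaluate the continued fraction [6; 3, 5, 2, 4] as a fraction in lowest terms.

Using pₖ = aₖpₖ₋₁ + pₖ₋₂ and qₖ = aₖqₖ₋₁ + qₖ₋₂:
  k=0: a=6, p=6, q=1
  k=1: a=3, p=19, q=3
  k=2: a=5, p=101, q=16
  k=3: a=2, p=221, q=35
  k=4: a=4, p=985, q=156

985/156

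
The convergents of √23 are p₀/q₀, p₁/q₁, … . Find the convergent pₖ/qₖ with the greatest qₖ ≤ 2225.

10124/2111

√23 = [4; 1, 3, 1, 8, …] (period length 4).
Convergents:
  p_0/q_0 = 4/1
  p_1/q_1 = 5/1
  p_2/q_2 = 19/4
  p_3/q_3 = 24/5
  p_4/q_4 = 211/44
  p_5/q_5 = 235/49
  p_6/q_6 = 916/191
  p_7/q_7 = 1151/240
  p_8/q_8 = 10124/2111
  p_9/q_9 = 11275/2351
q_8 = 2111 ≤ 2225 < 2351 = q_9, so the answer is 10124/2111.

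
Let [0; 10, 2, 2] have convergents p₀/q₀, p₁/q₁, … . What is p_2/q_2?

2/21

Using pₖ = aₖpₖ₋₁ + pₖ₋₂, qₖ = aₖqₖ₋₁ + qₖ₋₂ (with p₋₁=1, p₋₂=0, q₋₁=0, q₋₂=1):
  k=0: a=0, p=0, q=1
  k=1: a=10, p=1, q=10
  k=2: a=2, p=2, q=21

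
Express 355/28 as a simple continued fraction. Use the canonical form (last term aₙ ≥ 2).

355 = 12×28 + 19
28 = 1×19 + 9
19 = 2×9 + 1
9 = 9×1 + 0  (stop)
So 355/28 = [12; 1, 2, 9].

[12; 1, 2, 9]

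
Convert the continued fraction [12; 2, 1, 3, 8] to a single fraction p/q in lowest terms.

1125/91

Fold from the inside: start with 8/1.
  3 + 1/8 = 25/8
  1 + 8/25 = 33/25
  2 + 25/33 = 91/33
  12 + 33/91 = 1125/91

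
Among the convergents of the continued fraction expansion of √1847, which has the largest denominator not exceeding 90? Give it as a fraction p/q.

√1847 = [42; 1, 41, 1, 84, …] (period length 4).
Convergents:
  p_0/q_0 = 42/1
  p_1/q_1 = 43/1
  p_2/q_2 = 1805/42
  p_3/q_3 = 1848/43
  p_4/q_4 = 157037/3654
q_3 = 43 ≤ 90 < 3654 = q_4, so the answer is 1848/43.

1848/43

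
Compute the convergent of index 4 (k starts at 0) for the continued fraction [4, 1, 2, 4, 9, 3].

Using pₖ = aₖpₖ₋₁ + pₖ₋₂, qₖ = aₖqₖ₋₁ + qₖ₋₂ (with p₋₁=1, p₋₂=0, q₋₁=0, q₋₂=1):
  k=0: a=4, p=4, q=1
  k=1: a=1, p=5, q=1
  k=2: a=2, p=14, q=3
  k=3: a=4, p=61, q=13
  k=4: a=9, p=563, q=120

563/120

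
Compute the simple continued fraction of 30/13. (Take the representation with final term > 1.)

30 = 2·13 + 4
13 = 3·4 + 1
4 = 4·1 + 0  (stop)
So 30/13 = [2; 3, 4].

[2; 3, 4]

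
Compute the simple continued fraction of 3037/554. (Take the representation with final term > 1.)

3037 = 5*554 + 267
554 = 2*267 + 20
267 = 13*20 + 7
20 = 2*7 + 6
7 = 1*6 + 1
6 = 6*1 + 0  (stop)
So 3037/554 = [5; 2, 13, 2, 1, 6].

[5; 2, 13, 2, 1, 6]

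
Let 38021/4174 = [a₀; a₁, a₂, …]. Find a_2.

38021 = 9·4174 + 455   →  a_0 = 9
4174 = 9·455 + 79   →  a_1 = 9
455 = 5·79 + 60   →  a_2 = 5

5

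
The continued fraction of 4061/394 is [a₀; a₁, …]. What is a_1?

3

4061 = 10·394 + 121   →  a_0 = 10
394 = 3·121 + 31   →  a_1 = 3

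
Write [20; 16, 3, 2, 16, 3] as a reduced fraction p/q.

Using pₖ = aₖpₖ₋₁ + pₖ₋₂ and qₖ = aₖqₖ₋₁ + qₖ₋₂:
  k=0: a=20, p=20, q=1
  k=1: a=16, p=321, q=16
  k=2: a=3, p=983, q=49
  k=3: a=2, p=2287, q=114
  k=4: a=16, p=37575, q=1873
  k=5: a=3, p=115012, q=5733

115012/5733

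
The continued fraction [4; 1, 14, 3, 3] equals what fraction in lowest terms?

755/153

Using pₖ = aₖpₖ₋₁ + pₖ₋₂ and qₖ = aₖqₖ₋₁ + qₖ₋₂:
  k=0: a=4, p=4, q=1
  k=1: a=1, p=5, q=1
  k=2: a=14, p=74, q=15
  k=3: a=3, p=227, q=46
  k=4: a=3, p=755, q=153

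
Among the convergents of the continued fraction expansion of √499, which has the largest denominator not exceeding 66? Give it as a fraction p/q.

1452/65

√499 = [22; 2, 1, 21, 1, 2, 44, …] (period length 6).
Convergents:
  p_0/q_0 = 22/1
  p_1/q_1 = 45/2
  p_2/q_2 = 67/3
  p_3/q_3 = 1452/65
  p_4/q_4 = 1519/68
q_3 = 65 ≤ 66 < 68 = q_4, so the answer is 1452/65.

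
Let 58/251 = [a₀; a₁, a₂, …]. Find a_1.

58 = 0·251 + 58   →  a_0 = 0
251 = 4·58 + 19   →  a_1 = 4

4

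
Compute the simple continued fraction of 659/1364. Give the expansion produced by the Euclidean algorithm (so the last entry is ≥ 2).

659 = 0·1364 + 659
1364 = 2·659 + 46
659 = 14·46 + 15
46 = 3·15 + 1
15 = 15·1 + 0  (stop)
So 659/1364 = [0; 2, 14, 3, 15].

[0; 2, 14, 3, 15]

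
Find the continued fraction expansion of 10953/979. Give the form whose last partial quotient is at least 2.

[11; 5, 3, 8, 2, 3]

10953 = 11×979 + 184
979 = 5×184 + 59
184 = 3×59 + 7
59 = 8×7 + 3
7 = 2×3 + 1
3 = 3×1 + 0  (stop)
So 10953/979 = [11; 5, 3, 8, 2, 3].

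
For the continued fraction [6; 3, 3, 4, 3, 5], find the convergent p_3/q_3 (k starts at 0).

271/43

Using pₖ = aₖpₖ₋₁ + pₖ₋₂, qₖ = aₖqₖ₋₁ + qₖ₋₂ (with p₋₁=1, p₋₂=0, q₋₁=0, q₋₂=1):
  k=0: a=6, p=6, q=1
  k=1: a=3, p=19, q=3
  k=2: a=3, p=63, q=10
  k=3: a=4, p=271, q=43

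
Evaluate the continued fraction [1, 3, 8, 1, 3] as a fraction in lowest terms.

144/109

Fold from the inside: start with 3/1.
  1 + 1/3 = 4/3
  8 + 3/4 = 35/4
  3 + 4/35 = 109/35
  1 + 35/109 = 144/109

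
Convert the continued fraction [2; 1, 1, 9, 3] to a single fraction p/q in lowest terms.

Fold from the inside: start with 3/1.
  9 + 1/3 = 28/3
  1 + 3/28 = 31/28
  1 + 28/31 = 59/31
  2 + 31/59 = 149/59

149/59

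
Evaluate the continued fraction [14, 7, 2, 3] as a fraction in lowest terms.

Using pₖ = aₖpₖ₋₁ + pₖ₋₂ and qₖ = aₖqₖ₋₁ + qₖ₋₂:
  k=0: a=14, p=14, q=1
  k=1: a=7, p=99, q=7
  k=2: a=2, p=212, q=15
  k=3: a=3, p=735, q=52

735/52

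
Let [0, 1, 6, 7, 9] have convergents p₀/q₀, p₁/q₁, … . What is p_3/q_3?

43/50

Using pₖ = aₖpₖ₋₁ + pₖ₋₂, qₖ = aₖqₖ₋₁ + qₖ₋₂ (with p₋₁=1, p₋₂=0, q₋₁=0, q₋₂=1):
  k=0: a=0, p=0, q=1
  k=1: a=1, p=1, q=1
  k=2: a=6, p=6, q=7
  k=3: a=7, p=43, q=50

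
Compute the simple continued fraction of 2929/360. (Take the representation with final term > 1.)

2929 = 8·360 + 49
360 = 7·49 + 17
49 = 2·17 + 15
17 = 1·15 + 2
15 = 7·2 + 1
2 = 2·1 + 0  (stop)
So 2929/360 = [8; 7, 2, 1, 7, 2].

[8; 7, 2, 1, 7, 2]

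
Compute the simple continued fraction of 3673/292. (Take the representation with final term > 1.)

3673 = 12*292 + 169
292 = 1*169 + 123
169 = 1*123 + 46
123 = 2*46 + 31
46 = 1*31 + 15
31 = 2*15 + 1
15 = 15*1 + 0  (stop)
So 3673/292 = [12; 1, 1, 2, 1, 2, 15].

[12; 1, 1, 2, 1, 2, 15]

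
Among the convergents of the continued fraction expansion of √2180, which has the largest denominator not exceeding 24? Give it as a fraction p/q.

√2180 = [46; 1, 2, 4, 2, 1, 92, …] (period length 6).
Convergents:
  p_0/q_0 = 46/1
  p_1/q_1 = 47/1
  p_2/q_2 = 140/3
  p_3/q_3 = 607/13
  p_4/q_4 = 1354/29
q_3 = 13 ≤ 24 < 29 = q_4, so the answer is 607/13.

607/13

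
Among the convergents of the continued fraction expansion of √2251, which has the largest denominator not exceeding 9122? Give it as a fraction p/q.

√2251 = [47; 2, 4, 47, 4, 2, 94, …] (period length 6).
Convergents:
  p_0/q_0 = 47/1
  p_1/q_1 = 95/2
  p_2/q_2 = 427/9
  p_3/q_3 = 20164/425
  p_4/q_4 = 81083/1709
  p_5/q_5 = 182330/3843
  p_6/q_6 = 17220103/362951
q_5 = 3843 ≤ 9122 < 362951 = q_6, so the answer is 182330/3843.

182330/3843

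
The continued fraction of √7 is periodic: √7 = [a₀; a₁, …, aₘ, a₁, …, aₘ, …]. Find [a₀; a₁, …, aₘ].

a₀ = ⌊√7⌋ = 2.

[2; 1, 1, 1, 4]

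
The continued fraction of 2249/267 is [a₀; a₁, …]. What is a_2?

2249 = 8·267 + 113   →  a_0 = 8
267 = 2·113 + 41   →  a_1 = 2
113 = 2·41 + 31   →  a_2 = 2

2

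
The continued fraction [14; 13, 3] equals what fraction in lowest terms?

563/40

Fold from the inside: start with 3/1.
  13 + 1/3 = 40/3
  14 + 3/40 = 563/40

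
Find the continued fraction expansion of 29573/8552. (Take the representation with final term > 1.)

[3; 2, 5, 2, 5, 9, 7]

29573 = 3×8552 + 3917
8552 = 2×3917 + 718
3917 = 5×718 + 327
718 = 2×327 + 64
327 = 5×64 + 7
64 = 9×7 + 1
7 = 7×1 + 0  (stop)
So 29573/8552 = [3; 2, 5, 2, 5, 9, 7].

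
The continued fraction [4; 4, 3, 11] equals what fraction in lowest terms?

Using pₖ = aₖpₖ₋₁ + pₖ₋₂ and qₖ = aₖqₖ₋₁ + qₖ₋₂:
  k=0: a=4, p=4, q=1
  k=1: a=4, p=17, q=4
  k=2: a=3, p=55, q=13
  k=3: a=11, p=622, q=147

622/147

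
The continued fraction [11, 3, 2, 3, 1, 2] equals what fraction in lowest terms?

Using pₖ = aₖpₖ₋₁ + pₖ₋₂ and qₖ = aₖqₖ₋₁ + qₖ₋₂:
  k=0: a=11, p=11, q=1
  k=1: a=3, p=34, q=3
  k=2: a=2, p=79, q=7
  k=3: a=3, p=271, q=24
  k=4: a=1, p=350, q=31
  k=5: a=2, p=971, q=86

971/86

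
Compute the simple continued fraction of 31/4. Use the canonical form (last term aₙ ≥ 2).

[7; 1, 3]

31 = 7×4 + 3
4 = 1×3 + 1
3 = 3×1 + 0  (stop)
So 31/4 = [7; 1, 3].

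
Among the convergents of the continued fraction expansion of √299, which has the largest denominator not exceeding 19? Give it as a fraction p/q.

√299 = [17; 3, 2, 3, 34, …] (period length 4).
Convergents:
  p_0/q_0 = 17/1
  p_1/q_1 = 52/3
  p_2/q_2 = 121/7
  p_3/q_3 = 415/24
q_2 = 7 ≤ 19 < 24 = q_3, so the answer is 121/7.

121/7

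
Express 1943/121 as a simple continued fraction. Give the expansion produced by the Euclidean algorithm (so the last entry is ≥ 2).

1943 = 16*121 + 7
121 = 17*7 + 2
7 = 3*2 + 1
2 = 2*1 + 0  (stop)
So 1943/121 = [16; 17, 3, 2].

[16; 17, 3, 2]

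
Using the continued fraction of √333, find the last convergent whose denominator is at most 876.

10657/584

√333 = [18; 4, 36, …] (period length 2).
Convergents:
  p_0/q_0 = 18/1
  p_1/q_1 = 73/4
  p_2/q_2 = 2646/145
  p_3/q_3 = 10657/584
  p_4/q_4 = 386298/21169
q_3 = 584 ≤ 876 < 21169 = q_4, so the answer is 10657/584.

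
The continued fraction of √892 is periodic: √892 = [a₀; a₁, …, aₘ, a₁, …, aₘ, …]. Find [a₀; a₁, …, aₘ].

a₀ = ⌊√892⌋ = 29.
With m₀=0, d₀=1 and mₖ₊₁ = dₖaₖ − mₖ, dₖ₊₁ = (n − mₖ₊₁²)/dₖ, aₖ₊₁ = ⌊(a₀+mₖ₊₁)/dₖ₊₁⌋:
  k=1: m=29, d=51, a=1
  k=2: m=22, d=8, a=6
  k=3: m=26, d=27, a=2
  k=4: m=28, d=4, a=14
  k=5: m=28, d=27, a=2
  k=6: m=26, d=8, a=6
  k=7: m=22, d=51, a=1
  k=8: m=29, d=1, a=58
d=1 and a=2a₀=58 at k=8, so the next step gives (m, d) = (29, 51) again — its k=1 value — and the period has length 8.

[29; 1, 6, 2, 14, 2, 6, 1, 58]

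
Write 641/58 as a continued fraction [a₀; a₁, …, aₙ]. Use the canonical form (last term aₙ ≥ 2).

641 = 11·58 + 3
58 = 19·3 + 1
3 = 3·1 + 0  (stop)
So 641/58 = [11; 19, 3].

[11; 19, 3]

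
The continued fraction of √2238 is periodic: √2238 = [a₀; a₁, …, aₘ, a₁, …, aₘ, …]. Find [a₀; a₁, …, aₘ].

a₀ = ⌊√2238⌋ = 47.
With m₀=0, d₀=1 and mₖ₊₁ = dₖaₖ − mₖ, dₖ₊₁ = (n − mₖ₊₁²)/dₖ, aₖ₊₁ = ⌊(a₀+mₖ₊₁)/dₖ₊₁⌋:
  k=1: m=47, d=29, a=3
  k=2: m=40, d=22, a=3
  k=3: m=26, d=71, a=1
  k=4: m=45, d=3, a=30
  k=5: m=45, d=71, a=1
  k=6: m=26, d=22, a=3
  k=7: m=40, d=29, a=3
  k=8: m=47, d=1, a=94
d=1 and a=2a₀=94 at k=8, so the next step gives (m, d) = (47, 29) again — its k=1 value — and the period has length 8.

[47; 3, 3, 1, 30, 1, 3, 3, 94]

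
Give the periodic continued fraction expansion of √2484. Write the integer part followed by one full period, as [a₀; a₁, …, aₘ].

[49; 1, 5, 4, 5, 1, 98]

a₀ = ⌊√2484⌋ = 49.
With m₀=0, d₀=1 and mₖ₊₁ = dₖaₖ − mₖ, dₖ₊₁ = (n − mₖ₊₁²)/dₖ, aₖ₊₁ = ⌊(a₀+mₖ₊₁)/dₖ₊₁⌋:
  k=1: m=49, d=83, a=1
  k=2: m=34, d=16, a=5
  k=3: m=46, d=23, a=4
  k=4: m=46, d=16, a=5
  k=5: m=34, d=83, a=1
  k=6: m=49, d=1, a=98
d=1 and a=2a₀=98 at k=6, so the next step gives (m, d) = (49, 83) again — its k=1 value — and the period has length 6.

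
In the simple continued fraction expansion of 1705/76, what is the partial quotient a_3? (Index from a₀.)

3

1705 = 22·76 + 33   →  a_0 = 22
76 = 2·33 + 10   →  a_1 = 2
33 = 3·10 + 3   →  a_2 = 3
10 = 3·3 + 1   →  a_3 = 3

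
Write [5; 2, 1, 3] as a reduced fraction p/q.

59/11

Using pₖ = aₖpₖ₋₁ + pₖ₋₂ and qₖ = aₖqₖ₋₁ + qₖ₋₂:
  k=0: a=5, p=5, q=1
  k=1: a=2, p=11, q=2
  k=2: a=1, p=16, q=3
  k=3: a=3, p=59, q=11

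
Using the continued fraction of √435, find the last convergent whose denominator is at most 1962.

√435 = [20; 1, 5, 1, 40, …] (period length 4).
Convergents:
  p_0/q_0 = 20/1
  p_1/q_1 = 21/1
  p_2/q_2 = 125/6
  p_3/q_3 = 146/7
  p_4/q_4 = 5965/286
  p_5/q_5 = 6111/293
  p_6/q_6 = 36520/1751
  p_7/q_7 = 42631/2044
q_6 = 1751 ≤ 1962 < 2044 = q_7, so the answer is 36520/1751.

36520/1751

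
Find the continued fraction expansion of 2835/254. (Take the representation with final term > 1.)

2835 = 11×254 + 41
254 = 6×41 + 8
41 = 5×8 + 1
8 = 8×1 + 0  (stop)
So 2835/254 = [11; 6, 5, 8].

[11; 6, 5, 8]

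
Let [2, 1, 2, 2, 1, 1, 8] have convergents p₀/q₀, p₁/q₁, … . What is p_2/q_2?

Using pₖ = aₖpₖ₋₁ + pₖ₋₂, qₖ = aₖqₖ₋₁ + qₖ₋₂ (with p₋₁=1, p₋₂=0, q₋₁=0, q₋₂=1):
  k=0: a=2, p=2, q=1
  k=1: a=1, p=3, q=1
  k=2: a=2, p=8, q=3

8/3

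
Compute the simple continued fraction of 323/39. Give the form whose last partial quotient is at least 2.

[8; 3, 1, 1, 5]

323 = 8*39 + 11
39 = 3*11 + 6
11 = 1*6 + 5
6 = 1*5 + 1
5 = 5*1 + 0  (stop)
So 323/39 = [8; 3, 1, 1, 5].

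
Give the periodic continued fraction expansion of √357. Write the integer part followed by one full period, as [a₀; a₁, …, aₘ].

[18; 1, 8, 2, 8, 1, 36]

a₀ = ⌊√357⌋ = 18.
With m₀=0, d₀=1 and mₖ₊₁ = dₖaₖ − mₖ, dₖ₊₁ = (n − mₖ₊₁²)/dₖ, aₖ₊₁ = ⌊(a₀+mₖ₊₁)/dₖ₊₁⌋:
  k=1: m=18, d=33, a=1
  k=2: m=15, d=4, a=8
  k=3: m=17, d=17, a=2
  k=4: m=17, d=4, a=8
  k=5: m=15, d=33, a=1
  k=6: m=18, d=1, a=36
d=1 and a=2a₀=36 at k=6, so the next step gives (m, d) = (18, 33) again — its k=1 value — and the period has length 6.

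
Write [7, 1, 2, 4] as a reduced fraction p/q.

Using pₖ = aₖpₖ₋₁ + pₖ₋₂ and qₖ = aₖqₖ₋₁ + qₖ₋₂:
  k=0: a=7, p=7, q=1
  k=1: a=1, p=8, q=1
  k=2: a=2, p=23, q=3
  k=3: a=4, p=100, q=13

100/13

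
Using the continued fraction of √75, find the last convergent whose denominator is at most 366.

√75 = [8; 1, 1, 1, 16, …] (period length 4).
Convergents:
  p_0/q_0 = 8/1
  p_1/q_1 = 9/1
  p_2/q_2 = 17/2
  p_3/q_3 = 26/3
  p_4/q_4 = 433/50
  p_5/q_5 = 459/53
  p_6/q_6 = 892/103
  p_7/q_7 = 1351/156
  p_8/q_8 = 22508/2599
q_7 = 156 ≤ 366 < 2599 = q_8, so the answer is 1351/156.

1351/156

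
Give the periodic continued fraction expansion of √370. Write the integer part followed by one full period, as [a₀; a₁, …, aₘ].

a₀ = ⌊√370⌋ = 19.
With m₀=0, d₀=1 and mₖ₊₁ = dₖaₖ − mₖ, dₖ₊₁ = (n − mₖ₊₁²)/dₖ, aₖ₊₁ = ⌊(a₀+mₖ₊₁)/dₖ₊₁⌋:
  k=1: m=19, d=9, a=4
  k=2: m=17, d=9, a=4
  k=3: m=19, d=1, a=38
d=1 and a=2a₀=38 at k=3, so the next step gives (m, d) = (19, 9) again — its k=1 value — and the period has length 3.

[19; 4, 4, 38]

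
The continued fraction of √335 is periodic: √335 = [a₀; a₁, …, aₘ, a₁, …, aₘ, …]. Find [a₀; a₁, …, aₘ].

[18; 3, 3, 3, 36]

a₀ = ⌊√335⌋ = 18.
With m₀=0, d₀=1 and mₖ₊₁ = dₖaₖ − mₖ, dₖ₊₁ = (n − mₖ₊₁²)/dₖ, aₖ₊₁ = ⌊(a₀+mₖ₊₁)/dₖ₊₁⌋:
  k=1: m=18, d=11, a=3
  k=2: m=15, d=10, a=3
  k=3: m=15, d=11, a=3
  k=4: m=18, d=1, a=36
d=1 and a=2a₀=36 at k=4, so the next step gives (m, d) = (18, 11) again — its k=1 value — and the period has length 4.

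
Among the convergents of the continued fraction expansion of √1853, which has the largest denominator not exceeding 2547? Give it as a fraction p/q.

√1853 = [43; 21, 1, 1, 21, 86, …] (period length 5).
Convergents:
  p_0/q_0 = 43/1
  p_1/q_1 = 904/21
  p_2/q_2 = 947/22
  p_3/q_3 = 1851/43
  p_4/q_4 = 39818/925
  p_5/q_5 = 3426199/79593
q_4 = 925 ≤ 2547 < 79593 = q_5, so the answer is 39818/925.

39818/925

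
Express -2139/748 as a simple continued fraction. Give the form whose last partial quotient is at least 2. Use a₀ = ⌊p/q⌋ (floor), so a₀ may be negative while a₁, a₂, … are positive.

[-3; 7, 8, 13]

-2139 = -3·748 + 105
748 = 7·105 + 13
105 = 8·13 + 1
13 = 13·1 + 0  (stop)
So -2139/748 = [-3; 7, 8, 13].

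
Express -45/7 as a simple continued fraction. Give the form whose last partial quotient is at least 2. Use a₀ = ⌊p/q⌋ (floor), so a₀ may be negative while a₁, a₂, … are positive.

[-7; 1, 1, 3]

-45 = -7×7 + 4
7 = 1×4 + 3
4 = 1×3 + 1
3 = 3×1 + 0  (stop)
So -45/7 = [-7; 1, 1, 3].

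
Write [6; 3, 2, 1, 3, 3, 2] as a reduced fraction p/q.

Fold from the inside: start with 2/1.
  3 + 1/2 = 7/2
  3 + 2/7 = 23/7
  1 + 7/23 = 30/23
  2 + 23/30 = 83/30
  3 + 30/83 = 279/83
  6 + 83/279 = 1757/279

1757/279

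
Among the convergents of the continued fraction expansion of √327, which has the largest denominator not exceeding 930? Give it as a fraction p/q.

√327 = [18; 12, 36, …] (period length 2).
Convergents:
  p_0/q_0 = 18/1
  p_1/q_1 = 217/12
  p_2/q_2 = 7830/433
  p_3/q_3 = 94177/5208
q_2 = 433 ≤ 930 < 5208 = q_3, so the answer is 7830/433.

7830/433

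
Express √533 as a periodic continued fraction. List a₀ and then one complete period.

[23; 11, 1, 1, 11, 46]

a₀ = ⌊√533⌋ = 23.
With m₀=0, d₀=1 and mₖ₊₁ = dₖaₖ − mₖ, dₖ₊₁ = (n − mₖ₊₁²)/dₖ, aₖ₊₁ = ⌊(a₀+mₖ₊₁)/dₖ₊₁⌋:
  k=1: m=23, d=4, a=11
  k=2: m=21, d=23, a=1
  k=3: m=2, d=23, a=1
  k=4: m=21, d=4, a=11
  k=5: m=23, d=1, a=46
d=1 and a=2a₀=46 at k=5, so the next step gives (m, d) = (23, 4) again — its k=1 value — and the period has length 5.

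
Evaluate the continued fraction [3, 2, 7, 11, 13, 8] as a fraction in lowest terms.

Fold from the inside: start with 8/1.
  13 + 1/8 = 105/8
  11 + 8/105 = 1163/105
  7 + 105/1163 = 8246/1163
  2 + 1163/8246 = 17655/8246
  3 + 8246/17655 = 61211/17655

61211/17655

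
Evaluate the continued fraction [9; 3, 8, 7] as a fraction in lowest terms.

1659/178

Using pₖ = aₖpₖ₋₁ + pₖ₋₂ and qₖ = aₖqₖ₋₁ + qₖ₋₂:
  k=0: a=9, p=9, q=1
  k=1: a=3, p=28, q=3
  k=2: a=8, p=233, q=25
  k=3: a=7, p=1659, q=178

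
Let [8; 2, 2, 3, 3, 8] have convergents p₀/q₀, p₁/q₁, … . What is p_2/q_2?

42/5

Using pₖ = aₖpₖ₋₁ + pₖ₋₂, qₖ = aₖqₖ₋₁ + qₖ₋₂ (with p₋₁=1, p₋₂=0, q₋₁=0, q₋₂=1):
  k=0: a=8, p=8, q=1
  k=1: a=2, p=17, q=2
  k=2: a=2, p=42, q=5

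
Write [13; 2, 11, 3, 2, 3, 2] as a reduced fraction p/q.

17482/1297

Using pₖ = aₖpₖ₋₁ + pₖ₋₂ and qₖ = aₖqₖ₋₁ + qₖ₋₂:
  k=0: a=13, p=13, q=1
  k=1: a=2, p=27, q=2
  k=2: a=11, p=310, q=23
  k=3: a=3, p=957, q=71
  k=4: a=2, p=2224, q=165
  k=5: a=3, p=7629, q=566
  k=6: a=2, p=17482, q=1297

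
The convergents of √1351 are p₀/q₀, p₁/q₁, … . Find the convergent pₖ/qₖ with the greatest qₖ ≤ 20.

√1351 = [36; 1, 3, 10, 3, 1, 72, …] (period length 6).
Convergents:
  p_0/q_0 = 36/1
  p_1/q_1 = 37/1
  p_2/q_2 = 147/4
  p_3/q_3 = 1507/41
q_2 = 4 ≤ 20 < 41 = q_3, so the answer is 147/4.

147/4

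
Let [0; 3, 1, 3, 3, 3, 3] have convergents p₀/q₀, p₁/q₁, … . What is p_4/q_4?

13/49

Using pₖ = aₖpₖ₋₁ + pₖ₋₂, qₖ = aₖqₖ₋₁ + qₖ₋₂ (with p₋₁=1, p₋₂=0, q₋₁=0, q₋₂=1):
  k=0: a=0, p=0, q=1
  k=1: a=3, p=1, q=3
  k=2: a=1, p=1, q=4
  k=3: a=3, p=4, q=15
  k=4: a=3, p=13, q=49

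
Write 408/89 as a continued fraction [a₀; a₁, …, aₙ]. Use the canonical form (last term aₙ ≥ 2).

408 = 4×89 + 52
89 = 1×52 + 37
52 = 1×37 + 15
37 = 2×15 + 7
15 = 2×7 + 1
7 = 7×1 + 0  (stop)
So 408/89 = [4; 1, 1, 2, 2, 7].

[4; 1, 1, 2, 2, 7]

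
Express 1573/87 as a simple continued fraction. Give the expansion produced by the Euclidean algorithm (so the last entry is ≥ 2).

[18; 12, 2, 3]

1573 = 18*87 + 7
87 = 12*7 + 3
7 = 2*3 + 1
3 = 3*1 + 0  (stop)
So 1573/87 = [18; 12, 2, 3].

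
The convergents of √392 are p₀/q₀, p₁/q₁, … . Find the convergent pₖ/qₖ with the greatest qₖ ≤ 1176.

√392 = [19; 1, 3, 1, 38, …] (period length 4).
Convergents:
  p_0/q_0 = 19/1
  p_1/q_1 = 20/1
  p_2/q_2 = 79/4
  p_3/q_3 = 99/5
  p_4/q_4 = 3841/194
  p_5/q_5 = 3940/199
  p_6/q_6 = 15661/791
  p_7/q_7 = 19601/990
  p_8/q_8 = 760499/38411
q_7 = 990 ≤ 1176 < 38411 = q_8, so the answer is 19601/990.

19601/990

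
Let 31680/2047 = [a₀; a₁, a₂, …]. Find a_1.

2

31680 = 15·2047 + 975   →  a_0 = 15
2047 = 2·975 + 97   →  a_1 = 2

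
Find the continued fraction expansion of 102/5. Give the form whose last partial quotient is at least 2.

102 = 20*5 + 2
5 = 2*2 + 1
2 = 2*1 + 0  (stop)
So 102/5 = [20; 2, 2].

[20; 2, 2]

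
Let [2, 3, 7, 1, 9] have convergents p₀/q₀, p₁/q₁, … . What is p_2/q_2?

51/22

Using pₖ = aₖpₖ₋₁ + pₖ₋₂, qₖ = aₖqₖ₋₁ + qₖ₋₂ (with p₋₁=1, p₋₂=0, q₋₁=0, q₋₂=1):
  k=0: a=2, p=2, q=1
  k=1: a=3, p=7, q=3
  k=2: a=7, p=51, q=22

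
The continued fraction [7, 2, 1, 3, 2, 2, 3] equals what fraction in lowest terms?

1531/208

Fold from the inside: start with 3/1.
  2 + 1/3 = 7/3
  2 + 3/7 = 17/7
  3 + 7/17 = 58/17
  1 + 17/58 = 75/58
  2 + 58/75 = 208/75
  7 + 75/208 = 1531/208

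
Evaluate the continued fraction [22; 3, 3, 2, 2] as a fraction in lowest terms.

Using pₖ = aₖpₖ₋₁ + pₖ₋₂ and qₖ = aₖqₖ₋₁ + qₖ₋₂:
  k=0: a=22, p=22, q=1
  k=1: a=3, p=67, q=3
  k=2: a=3, p=223, q=10
  k=3: a=2, p=513, q=23
  k=4: a=2, p=1249, q=56

1249/56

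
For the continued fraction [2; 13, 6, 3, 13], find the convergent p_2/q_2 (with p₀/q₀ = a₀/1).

Using pₖ = aₖpₖ₋₁ + pₖ₋₂, qₖ = aₖqₖ₋₁ + qₖ₋₂ (with p₋₁=1, p₋₂=0, q₋₁=0, q₋₂=1):
  k=0: a=2, p=2, q=1
  k=1: a=13, p=27, q=13
  k=2: a=6, p=164, q=79

164/79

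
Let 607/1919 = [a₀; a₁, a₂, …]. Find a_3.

607 = 0·1919 + 607   →  a_0 = 0
1919 = 3·607 + 98   →  a_1 = 3
607 = 6·98 + 19   →  a_2 = 6
98 = 5·19 + 3   →  a_3 = 5

5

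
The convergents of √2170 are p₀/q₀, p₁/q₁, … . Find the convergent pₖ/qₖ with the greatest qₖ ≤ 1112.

√2170 = [46; 1, 1, 2, 1, 1, 92, …] (period length 6).
Convergents:
  p_0/q_0 = 46/1
  p_1/q_1 = 47/1
  p_2/q_2 = 93/2
  p_3/q_3 = 233/5
  p_4/q_4 = 326/7
  p_5/q_5 = 559/12
  p_6/q_6 = 51754/1111
  p_7/q_7 = 52313/1123
q_6 = 1111 ≤ 1112 < 1123 = q_7, so the answer is 51754/1111.

51754/1111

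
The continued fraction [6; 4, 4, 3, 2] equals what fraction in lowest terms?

792/127

Fold from the inside: start with 2/1.
  3 + 1/2 = 7/2
  4 + 2/7 = 30/7
  4 + 7/30 = 127/30
  6 + 30/127 = 792/127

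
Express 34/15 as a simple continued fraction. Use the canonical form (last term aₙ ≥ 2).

34 = 2·15 + 4
15 = 3·4 + 3
4 = 1·3 + 1
3 = 3·1 + 0  (stop)
So 34/15 = [2; 3, 1, 3].

[2; 3, 1, 3]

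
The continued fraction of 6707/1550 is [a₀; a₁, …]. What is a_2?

17

6707 = 4·1550 + 507   →  a_0 = 4
1550 = 3·507 + 29   →  a_1 = 3
507 = 17·29 + 14   →  a_2 = 17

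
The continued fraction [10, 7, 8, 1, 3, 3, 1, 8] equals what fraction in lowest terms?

Using pₖ = aₖpₖ₋₁ + pₖ₋₂ and qₖ = aₖqₖ₋₁ + qₖ₋₂:
  k=0: a=10, p=10, q=1
  k=1: a=7, p=71, q=7
  k=2: a=8, p=578, q=57
  k=3: a=1, p=649, q=64
  k=4: a=3, p=2525, q=249
  k=5: a=3, p=8224, q=811
  k=6: a=1, p=10749, q=1060
  k=7: a=8, p=94216, q=9291

94216/9291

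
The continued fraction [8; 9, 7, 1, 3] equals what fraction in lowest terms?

Using pₖ = aₖpₖ₋₁ + pₖ₋₂ and qₖ = aₖqₖ₋₁ + qₖ₋₂:
  k=0: a=8, p=8, q=1
  k=1: a=9, p=73, q=9
  k=2: a=7, p=519, q=64
  k=3: a=1, p=592, q=73
  k=4: a=3, p=2295, q=283

2295/283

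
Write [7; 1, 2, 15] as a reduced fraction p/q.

Using pₖ = aₖpₖ₋₁ + pₖ₋₂ and qₖ = aₖqₖ₋₁ + qₖ₋₂:
  k=0: a=7, p=7, q=1
  k=1: a=1, p=8, q=1
  k=2: a=2, p=23, q=3
  k=3: a=15, p=353, q=46

353/46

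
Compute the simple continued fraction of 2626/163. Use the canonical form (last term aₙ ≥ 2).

[16; 9, 18]

2626 = 16×163 + 18
163 = 9×18 + 1
18 = 18×1 + 0  (stop)
So 2626/163 = [16; 9, 18].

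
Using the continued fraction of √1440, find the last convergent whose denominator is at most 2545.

√1440 = [37; 1, 17, 1, 74, …] (period length 4).
Convergents:
  p_0/q_0 = 37/1
  p_1/q_1 = 38/1
  p_2/q_2 = 683/18
  p_3/q_3 = 721/19
  p_4/q_4 = 54037/1424
  p_5/q_5 = 54758/1443
  p_6/q_6 = 984923/25955
q_5 = 1443 ≤ 2545 < 25955 = q_6, so the answer is 54758/1443.

54758/1443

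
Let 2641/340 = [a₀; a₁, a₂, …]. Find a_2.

3

2641 = 7·340 + 261   →  a_0 = 7
340 = 1·261 + 79   →  a_1 = 1
261 = 3·79 + 24   →  a_2 = 3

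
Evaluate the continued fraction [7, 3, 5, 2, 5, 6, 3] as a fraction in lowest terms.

Fold from the inside: start with 3/1.
  6 + 1/3 = 19/3
  5 + 3/19 = 98/19
  2 + 19/98 = 215/98
  5 + 98/215 = 1173/215
  3 + 215/1173 = 3734/1173
  7 + 1173/3734 = 27311/3734

27311/3734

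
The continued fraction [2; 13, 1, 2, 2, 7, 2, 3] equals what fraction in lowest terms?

10943/5279

Fold from the inside: start with 3/1.
  2 + 1/3 = 7/3
  7 + 3/7 = 52/7
  2 + 7/52 = 111/52
  2 + 52/111 = 274/111
  1 + 111/274 = 385/274
  13 + 274/385 = 5279/385
  2 + 385/5279 = 10943/5279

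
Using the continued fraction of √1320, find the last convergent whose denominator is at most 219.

7884/217

√1320 = [36; 3, 72, …] (period length 2).
Convergents:
  p_0/q_0 = 36/1
  p_1/q_1 = 109/3
  p_2/q_2 = 7884/217
  p_3/q_3 = 23761/654
q_2 = 217 ≤ 219 < 654 = q_3, so the answer is 7884/217.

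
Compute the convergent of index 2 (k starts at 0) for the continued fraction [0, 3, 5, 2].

Using pₖ = aₖpₖ₋₁ + pₖ₋₂, qₖ = aₖqₖ₋₁ + qₖ₋₂ (with p₋₁=1, p₋₂=0, q₋₁=0, q₋₂=1):
  k=0: a=0, p=0, q=1
  k=1: a=3, p=1, q=3
  k=2: a=5, p=5, q=16

5/16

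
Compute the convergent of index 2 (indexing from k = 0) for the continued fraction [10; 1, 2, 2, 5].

32/3

Using pₖ = aₖpₖ₋₁ + pₖ₋₂, qₖ = aₖqₖ₋₁ + qₖ₋₂ (with p₋₁=1, p₋₂=0, q₋₁=0, q₋₂=1):
  k=0: a=10, p=10, q=1
  k=1: a=1, p=11, q=1
  k=2: a=2, p=32, q=3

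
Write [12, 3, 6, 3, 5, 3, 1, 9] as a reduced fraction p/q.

160621/13041

Using pₖ = aₖpₖ₋₁ + pₖ₋₂ and qₖ = aₖqₖ₋₁ + qₖ₋₂:
  k=0: a=12, p=12, q=1
  k=1: a=3, p=37, q=3
  k=2: a=6, p=234, q=19
  k=3: a=3, p=739, q=60
  k=4: a=5, p=3929, q=319
  k=5: a=3, p=12526, q=1017
  k=6: a=1, p=16455, q=1336
  k=7: a=9, p=160621, q=13041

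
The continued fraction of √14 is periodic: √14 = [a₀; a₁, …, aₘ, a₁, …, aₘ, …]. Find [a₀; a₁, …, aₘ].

a₀ = ⌊√14⌋ = 3.

[3; 1, 2, 1, 6]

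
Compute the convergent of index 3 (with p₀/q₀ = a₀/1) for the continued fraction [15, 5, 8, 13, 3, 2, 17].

8175/538

Using pₖ = aₖpₖ₋₁ + pₖ₋₂, qₖ = aₖqₖ₋₁ + qₖ₋₂ (with p₋₁=1, p₋₂=0, q₋₁=0, q₋₂=1):
  k=0: a=15, p=15, q=1
  k=1: a=5, p=76, q=5
  k=2: a=8, p=623, q=41
  k=3: a=13, p=8175, q=538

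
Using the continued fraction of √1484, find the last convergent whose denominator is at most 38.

√1484 = [38; 1, 1, 10, 1, 1, 76, …] (period length 6).
Convergents:
  p_0/q_0 = 38/1
  p_1/q_1 = 39/1
  p_2/q_2 = 77/2
  p_3/q_3 = 809/21
  p_4/q_4 = 886/23
  p_5/q_5 = 1695/44
q_4 = 23 ≤ 38 < 44 = q_5, so the answer is 886/23.

886/23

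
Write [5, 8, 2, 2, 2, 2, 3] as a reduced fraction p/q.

Fold from the inside: start with 3/1.
  2 + 1/3 = 7/3
  2 + 3/7 = 17/7
  2 + 7/17 = 41/17
  2 + 17/41 = 99/41
  8 + 41/99 = 833/99
  5 + 99/833 = 4264/833

4264/833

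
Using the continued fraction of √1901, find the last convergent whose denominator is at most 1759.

57073/1309

√1901 = [43; 1, 1, 1, 1, 86, …] (period length 5).
Convergents:
  p_0/q_0 = 43/1
  p_1/q_1 = 44/1
  p_2/q_2 = 87/2
  p_3/q_3 = 131/3
  p_4/q_4 = 218/5
  p_5/q_5 = 18879/433
  p_6/q_6 = 19097/438
  p_7/q_7 = 37976/871
  p_8/q_8 = 57073/1309
  p_9/q_9 = 95049/2180
q_8 = 1309 ≤ 1759 < 2180 = q_9, so the answer is 57073/1309.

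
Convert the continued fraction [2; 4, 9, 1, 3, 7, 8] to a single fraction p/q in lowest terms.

Using pₖ = aₖpₖ₋₁ + pₖ₋₂ and qₖ = aₖqₖ₋₁ + qₖ₋₂:
  k=0: a=2, p=2, q=1
  k=1: a=4, p=9, q=4
  k=2: a=9, p=83, q=37
  k=3: a=1, p=92, q=41
  k=4: a=3, p=359, q=160
  k=5: a=7, p=2605, q=1161
  k=6: a=8, p=21199, q=9448

21199/9448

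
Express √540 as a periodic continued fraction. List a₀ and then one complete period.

a₀ = ⌊√540⌋ = 23.
With m₀=0, d₀=1 and mₖ₊₁ = dₖaₖ − mₖ, dₖ₊₁ = (n − mₖ₊₁²)/dₖ, aₖ₊₁ = ⌊(a₀+mₖ₊₁)/dₖ₊₁⌋:
  k=1: m=23, d=11, a=4
  k=2: m=21, d=9, a=4
  k=3: m=15, d=35, a=1
  k=4: m=20, d=4, a=10
  k=5: m=20, d=35, a=1
  k=6: m=15, d=9, a=4
  k=7: m=21, d=11, a=4
  k=8: m=23, d=1, a=46
d=1 and a=2a₀=46 at k=8, so the next step gives (m, d) = (23, 11) again — its k=1 value — and the period has length 8.

[23; 4, 4, 1, 10, 1, 4, 4, 46]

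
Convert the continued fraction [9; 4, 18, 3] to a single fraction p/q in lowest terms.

Fold from the inside: start with 3/1.
  18 + 1/3 = 55/3
  4 + 3/55 = 223/55
  9 + 55/223 = 2062/223

2062/223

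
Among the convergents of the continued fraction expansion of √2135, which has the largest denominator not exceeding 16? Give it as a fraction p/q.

√2135 = [46; 4, 1, 5, 1, 4, 92, …] (period length 6).
Convergents:
  p_0/q_0 = 46/1
  p_1/q_1 = 185/4
  p_2/q_2 = 231/5
  p_3/q_3 = 1340/29
q_2 = 5 ≤ 16 < 29 = q_3, so the answer is 231/5.

231/5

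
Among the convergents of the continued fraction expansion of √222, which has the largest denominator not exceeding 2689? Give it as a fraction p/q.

39946/2681

√222 = [14; 1, 8, 1, 28, …] (period length 4).
Convergents:
  p_0/q_0 = 14/1
  p_1/q_1 = 15/1
  p_2/q_2 = 134/9
  p_3/q_3 = 149/10
  p_4/q_4 = 4306/289
  p_5/q_5 = 4455/299
  p_6/q_6 = 39946/2681
  p_7/q_7 = 44401/2980
q_6 = 2681 ≤ 2689 < 2980 = q_7, so the answer is 39946/2681.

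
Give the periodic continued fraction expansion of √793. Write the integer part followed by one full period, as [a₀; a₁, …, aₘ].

[28; 6, 4, 6, 56]

a₀ = ⌊√793⌋ = 28.
With m₀=0, d₀=1 and mₖ₊₁ = dₖaₖ − mₖ, dₖ₊₁ = (n − mₖ₊₁²)/dₖ, aₖ₊₁ = ⌊(a₀+mₖ₊₁)/dₖ₊₁⌋:
  k=1: m=28, d=9, a=6
  k=2: m=26, d=13, a=4
  k=3: m=26, d=9, a=6
  k=4: m=28, d=1, a=56
d=1 and a=2a₀=56 at k=4, so the next step gives (m, d) = (28, 9) again — its k=1 value — and the period has length 4.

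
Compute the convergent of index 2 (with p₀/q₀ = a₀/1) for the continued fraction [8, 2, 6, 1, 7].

110/13

Using pₖ = aₖpₖ₋₁ + pₖ₋₂, qₖ = aₖqₖ₋₁ + qₖ₋₂ (with p₋₁=1, p₋₂=0, q₋₁=0, q₋₂=1):
  k=0: a=8, p=8, q=1
  k=1: a=2, p=17, q=2
  k=2: a=6, p=110, q=13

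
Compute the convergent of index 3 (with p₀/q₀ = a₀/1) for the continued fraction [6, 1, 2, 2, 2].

47/7

Using pₖ = aₖpₖ₋₁ + pₖ₋₂, qₖ = aₖqₖ₋₁ + qₖ₋₂ (with p₋₁=1, p₋₂=0, q₋₁=0, q₋₂=1):
  k=0: a=6, p=6, q=1
  k=1: a=1, p=7, q=1
  k=2: a=2, p=20, q=3
  k=3: a=2, p=47, q=7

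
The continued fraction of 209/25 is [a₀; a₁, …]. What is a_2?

1

209 = 8·25 + 9   →  a_0 = 8
25 = 2·9 + 7   →  a_1 = 2
9 = 1·7 + 2   →  a_2 = 1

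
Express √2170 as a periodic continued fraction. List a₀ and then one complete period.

a₀ = ⌊√2170⌋ = 46.

[46; 1, 1, 2, 1, 1, 92]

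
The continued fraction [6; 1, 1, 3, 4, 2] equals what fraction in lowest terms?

Fold from the inside: start with 2/1.
  4 + 1/2 = 9/2
  3 + 2/9 = 29/9
  1 + 9/29 = 38/29
  1 + 29/38 = 67/38
  6 + 38/67 = 440/67

440/67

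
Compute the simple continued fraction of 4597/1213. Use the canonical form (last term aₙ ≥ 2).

4597 = 3*1213 + 958
1213 = 1*958 + 255
958 = 3*255 + 193
255 = 1*193 + 62
193 = 3*62 + 7
62 = 8*7 + 6
7 = 1*6 + 1
6 = 6*1 + 0  (stop)
So 4597/1213 = [3; 1, 3, 1, 3, 8, 1, 6].

[3; 1, 3, 1, 3, 8, 1, 6]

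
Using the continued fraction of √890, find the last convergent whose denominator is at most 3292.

√890 = [29; 1, 4, 1, 58, …] (period length 4).
Convergents:
  p_0/q_0 = 29/1
  p_1/q_1 = 30/1
  p_2/q_2 = 149/5
  p_3/q_3 = 179/6
  p_4/q_4 = 10531/353
  p_5/q_5 = 10710/359
  p_6/q_6 = 53371/1789
  p_7/q_7 = 64081/2148
  p_8/q_8 = 3770069/126373
q_7 = 2148 ≤ 3292 < 126373 = q_8, so the answer is 64081/2148.

64081/2148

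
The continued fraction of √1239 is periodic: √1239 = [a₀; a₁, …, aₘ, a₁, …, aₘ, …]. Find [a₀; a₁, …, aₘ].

[35; 5, 70]

a₀ = ⌊√1239⌋ = 35.
With m₀=0, d₀=1 and mₖ₊₁ = dₖaₖ − mₖ, dₖ₊₁ = (n − mₖ₊₁²)/dₖ, aₖ₊₁ = ⌊(a₀+mₖ₊₁)/dₖ₊₁⌋:
  k=1: m=35, d=14, a=5
  k=2: m=35, d=1, a=70
d=1 and a=2a₀=70 at k=2, so the next step gives (m, d) = (35, 14) again — its k=1 value — and the period has length 2.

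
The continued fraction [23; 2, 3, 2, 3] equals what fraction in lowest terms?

Using pₖ = aₖpₖ₋₁ + pₖ₋₂ and qₖ = aₖqₖ₋₁ + qₖ₋₂:
  k=0: a=23, p=23, q=1
  k=1: a=2, p=47, q=2
  k=2: a=3, p=164, q=7
  k=3: a=2, p=375, q=16
  k=4: a=3, p=1289, q=55

1289/55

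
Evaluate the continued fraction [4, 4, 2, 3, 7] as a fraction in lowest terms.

Using pₖ = aₖpₖ₋₁ + pₖ₋₂ and qₖ = aₖqₖ₋₁ + qₖ₋₂:
  k=0: a=4, p=4, q=1
  k=1: a=4, p=17, q=4
  k=2: a=2, p=38, q=9
  k=3: a=3, p=131, q=31
  k=4: a=7, p=955, q=226

955/226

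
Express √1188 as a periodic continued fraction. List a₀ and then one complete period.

[34; 2, 7, 6, 7, 2, 68]

a₀ = ⌊√1188⌋ = 34.
With m₀=0, d₀=1 and mₖ₊₁ = dₖaₖ − mₖ, dₖ₊₁ = (n − mₖ₊₁²)/dₖ, aₖ₊₁ = ⌊(a₀+mₖ₊₁)/dₖ₊₁⌋:
  k=1: m=34, d=32, a=2
  k=2: m=30, d=9, a=7
  k=3: m=33, d=11, a=6
  k=4: m=33, d=9, a=7
  k=5: m=30, d=32, a=2
  k=6: m=34, d=1, a=68
d=1 and a=2a₀=68 at k=6, so the next step gives (m, d) = (34, 32) again — its k=1 value — and the period has length 6.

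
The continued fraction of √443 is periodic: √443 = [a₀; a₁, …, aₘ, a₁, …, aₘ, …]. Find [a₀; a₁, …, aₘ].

[21; 21, 42]

a₀ = ⌊√443⌋ = 21.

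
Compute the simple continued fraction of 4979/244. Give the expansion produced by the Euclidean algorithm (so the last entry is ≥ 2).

4979 = 20*244 + 99
244 = 2*99 + 46
99 = 2*46 + 7
46 = 6*7 + 4
7 = 1*4 + 3
4 = 1*3 + 1
3 = 3*1 + 0  (stop)
So 4979/244 = [20; 2, 2, 6, 1, 1, 3].

[20; 2, 2, 6, 1, 1, 3]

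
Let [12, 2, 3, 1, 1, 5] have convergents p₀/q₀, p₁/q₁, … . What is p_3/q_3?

Using pₖ = aₖpₖ₋₁ + pₖ₋₂, qₖ = aₖqₖ₋₁ + qₖ₋₂ (with p₋₁=1, p₋₂=0, q₋₁=0, q₋₂=1):
  k=0: a=12, p=12, q=1
  k=1: a=2, p=25, q=2
  k=2: a=3, p=87, q=7
  k=3: a=1, p=112, q=9

112/9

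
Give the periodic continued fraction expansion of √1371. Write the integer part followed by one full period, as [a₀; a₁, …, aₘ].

[37; 37, 74]

a₀ = ⌊√1371⌋ = 37.
With m₀=0, d₀=1 and mₖ₊₁ = dₖaₖ − mₖ, dₖ₊₁ = (n − mₖ₊₁²)/dₖ, aₖ₊₁ = ⌊(a₀+mₖ₊₁)/dₖ₊₁⌋:
  k=1: m=37, d=2, a=37
  k=2: m=37, d=1, a=74
d=1 and a=2a₀=74 at k=2, so the next step gives (m, d) = (37, 2) again — its k=1 value — and the period has length 2.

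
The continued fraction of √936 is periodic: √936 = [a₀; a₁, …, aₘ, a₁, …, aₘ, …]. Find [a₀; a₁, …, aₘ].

a₀ = ⌊√936⌋ = 30.
With m₀=0, d₀=1 and mₖ₊₁ = dₖaₖ − mₖ, dₖ₊₁ = (n − mₖ₊₁²)/dₖ, aₖ₊₁ = ⌊(a₀+mₖ₊₁)/dₖ₊₁⌋:
  k=1: m=30, d=36, a=1
  k=2: m=6, d=25, a=1
  k=3: m=19, d=23, a=2
  k=4: m=27, d=9, a=6
  k=5: m=27, d=23, a=2
  k=6: m=19, d=25, a=1
  k=7: m=6, d=36, a=1
  k=8: m=30, d=1, a=60
d=1 and a=2a₀=60 at k=8, so the next step gives (m, d) = (30, 36) again — its k=1 value — and the period has length 8.

[30; 1, 1, 2, 6, 2, 1, 1, 60]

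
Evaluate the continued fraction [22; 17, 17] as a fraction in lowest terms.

Using pₖ = aₖpₖ₋₁ + pₖ₋₂ and qₖ = aₖqₖ₋₁ + qₖ₋₂:
  k=0: a=22, p=22, q=1
  k=1: a=17, p=375, q=17
  k=2: a=17, p=6397, q=290

6397/290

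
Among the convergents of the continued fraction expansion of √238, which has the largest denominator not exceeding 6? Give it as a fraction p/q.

77/5

√238 = [15; 2, 2, 1, 14, 1, 2, 2, 30, …] (period length 8).
Convergents:
  p_0/q_0 = 15/1
  p_1/q_1 = 31/2
  p_2/q_2 = 77/5
  p_3/q_3 = 108/7
q_2 = 5 ≤ 6 < 7 = q_3, so the answer is 77/5.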